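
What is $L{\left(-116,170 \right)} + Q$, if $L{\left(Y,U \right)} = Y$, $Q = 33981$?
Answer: $33865$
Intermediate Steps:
$L{\left(-116,170 \right)} + Q = -116 + 33981 = 33865$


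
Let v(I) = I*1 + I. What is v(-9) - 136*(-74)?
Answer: 10046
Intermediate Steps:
v(I) = 2*I (v(I) = I + I = 2*I)
v(-9) - 136*(-74) = 2*(-9) - 136*(-74) = -18 + 10064 = 10046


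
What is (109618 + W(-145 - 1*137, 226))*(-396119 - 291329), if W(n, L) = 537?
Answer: -75725834440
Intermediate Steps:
(109618 + W(-145 - 1*137, 226))*(-396119 - 291329) = (109618 + 537)*(-396119 - 291329) = 110155*(-687448) = -75725834440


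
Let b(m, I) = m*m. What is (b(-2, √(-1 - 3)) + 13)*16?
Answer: 272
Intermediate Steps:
b(m, I) = m²
(b(-2, √(-1 - 3)) + 13)*16 = ((-2)² + 13)*16 = (4 + 13)*16 = 17*16 = 272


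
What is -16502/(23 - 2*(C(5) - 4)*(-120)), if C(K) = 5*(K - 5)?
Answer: 16502/937 ≈ 17.612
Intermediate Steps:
C(K) = -25 + 5*K (C(K) = 5*(-5 + K) = -25 + 5*K)
-16502/(23 - 2*(C(5) - 4)*(-120)) = -16502/(23 - 2*((-25 + 5*5) - 4)*(-120)) = -16502/(23 - 2*((-25 + 25) - 4)*(-120)) = -16502/(23 - 2*(0 - 4)*(-120)) = -16502/(23 - 2*(-4)*(-120)) = -16502/(23 + 8*(-120)) = -16502/(23 - 960) = -16502/(-937) = -16502*(-1/937) = 16502/937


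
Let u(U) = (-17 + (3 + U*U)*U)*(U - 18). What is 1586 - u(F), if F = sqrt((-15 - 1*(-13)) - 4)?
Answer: 1262 - 37*I*sqrt(6) ≈ 1262.0 - 90.631*I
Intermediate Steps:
F = I*sqrt(6) (F = sqrt((-15 + 13) - 4) = sqrt(-2 - 4) = sqrt(-6) = I*sqrt(6) ≈ 2.4495*I)
u(U) = (-18 + U)*(-17 + U*(3 + U**2)) (u(U) = (-17 + (3 + U**2)*U)*(-18 + U) = (-17 + U*(3 + U**2))*(-18 + U) = (-18 + U)*(-17 + U*(3 + U**2)))
1586 - u(F) = 1586 - (306 + (I*sqrt(6))**4 - 71*I*sqrt(6) - 18*(-6*I*sqrt(6)) + 3*(I*sqrt(6))**2) = 1586 - (306 + 36 - 71*I*sqrt(6) - (-108)*I*sqrt(6) + 3*(-6)) = 1586 - (306 + 36 - 71*I*sqrt(6) + 108*I*sqrt(6) - 18) = 1586 - (324 + 37*I*sqrt(6)) = 1586 + (-324 - 37*I*sqrt(6)) = 1262 - 37*I*sqrt(6)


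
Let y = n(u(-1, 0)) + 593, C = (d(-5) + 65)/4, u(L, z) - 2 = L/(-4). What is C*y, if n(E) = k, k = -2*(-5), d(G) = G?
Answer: 9045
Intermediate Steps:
u(L, z) = 2 - L/4 (u(L, z) = 2 + L/(-4) = 2 + L*(-¼) = 2 - L/4)
k = 10
n(E) = 10
C = 15 (C = (-5 + 65)/4 = (¼)*60 = 15)
y = 603 (y = 10 + 593 = 603)
C*y = 15*603 = 9045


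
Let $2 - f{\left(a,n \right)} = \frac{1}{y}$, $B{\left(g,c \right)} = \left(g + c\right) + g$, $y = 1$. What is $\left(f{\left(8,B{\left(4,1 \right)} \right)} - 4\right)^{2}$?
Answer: $9$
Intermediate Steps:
$B{\left(g,c \right)} = c + 2 g$ ($B{\left(g,c \right)} = \left(c + g\right) + g = c + 2 g$)
$f{\left(a,n \right)} = 1$ ($f{\left(a,n \right)} = 2 - 1^{-1} = 2 - 1 = 1$)
$\left(f{\left(8,B{\left(4,1 \right)} \right)} - 4\right)^{2} = \left(1 - 4\right)^{2} = \left(-3\right)^{2} = 9$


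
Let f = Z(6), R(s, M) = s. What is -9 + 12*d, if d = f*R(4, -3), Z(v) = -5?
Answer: -249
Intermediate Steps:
f = -5
d = -20 (d = -5*4 = -20)
-9 + 12*d = -9 + 12*(-20) = -9 - 240 = -249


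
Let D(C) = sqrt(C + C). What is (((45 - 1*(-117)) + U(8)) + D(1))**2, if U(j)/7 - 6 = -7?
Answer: (155 + sqrt(2))**2 ≈ 24465.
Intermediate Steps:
U(j) = -7 (U(j) = 42 + 7*(-7) = 42 - 49 = -7)
D(C) = sqrt(2)*sqrt(C) (D(C) = sqrt(2*C) = sqrt(2)*sqrt(C))
(((45 - 1*(-117)) + U(8)) + D(1))**2 = (((45 - 1*(-117)) - 7) + sqrt(2)*sqrt(1))**2 = (((45 + 117) - 7) + sqrt(2)*1)**2 = ((162 - 7) + sqrt(2))**2 = (155 + sqrt(2))**2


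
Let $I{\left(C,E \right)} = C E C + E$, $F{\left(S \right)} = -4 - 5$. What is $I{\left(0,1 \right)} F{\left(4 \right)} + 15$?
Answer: $6$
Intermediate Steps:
$F{\left(S \right)} = -9$
$I{\left(C,E \right)} = E + E C^{2}$ ($I{\left(C,E \right)} = E C^{2} + E = E + E C^{2}$)
$I{\left(0,1 \right)} F{\left(4 \right)} + 15 = 1 \left(1 + 0^{2}\right) \left(-9\right) + 15 = 1 \left(1 + 0\right) \left(-9\right) + 15 = 1 \cdot 1 \left(-9\right) + 15 = 1 \left(-9\right) + 15 = -9 + 15 = 6$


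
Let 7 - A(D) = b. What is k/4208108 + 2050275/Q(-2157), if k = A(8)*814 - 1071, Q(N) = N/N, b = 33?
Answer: 8627778607465/4208108 ≈ 2.0503e+6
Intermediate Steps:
Q(N) = 1
A(D) = -26 (A(D) = 7 - 1*33 = 7 - 33 = -26)
k = -22235 (k = -26*814 - 1071 = -21164 - 1071 = -22235)
k/4208108 + 2050275/Q(-2157) = -22235/4208108 + 2050275/1 = -22235*1/4208108 + 2050275*1 = -22235/4208108 + 2050275 = 8627778607465/4208108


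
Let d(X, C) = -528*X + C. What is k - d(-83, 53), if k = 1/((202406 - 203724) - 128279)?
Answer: -5686327570/129597 ≈ -43877.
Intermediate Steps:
d(X, C) = C - 528*X
k = -1/129597 (k = 1/(-1318 - 128279) = 1/(-129597) = -1/129597 ≈ -7.7162e-6)
k - d(-83, 53) = -1/129597 - (53 - 528*(-83)) = -1/129597 - (53 + 43824) = -1/129597 - 1*43877 = -1/129597 - 43877 = -5686327570/129597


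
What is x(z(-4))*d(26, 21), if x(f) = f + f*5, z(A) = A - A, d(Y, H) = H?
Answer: 0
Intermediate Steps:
z(A) = 0
x(f) = 6*f (x(f) = f + 5*f = 6*f)
x(z(-4))*d(26, 21) = (6*0)*21 = 0*21 = 0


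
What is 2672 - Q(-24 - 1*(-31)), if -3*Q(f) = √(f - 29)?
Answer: 2672 + I*√22/3 ≈ 2672.0 + 1.5635*I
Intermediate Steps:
Q(f) = -√(-29 + f)/3 (Q(f) = -√(f - 29)/3 = -√(-29 + f)/3)
2672 - Q(-24 - 1*(-31)) = 2672 - (-1)*√(-29 + (-24 - 1*(-31)))/3 = 2672 - (-1)*√(-29 + (-24 + 31))/3 = 2672 - (-1)*√(-29 + 7)/3 = 2672 - (-1)*√(-22)/3 = 2672 - (-1)*I*√22/3 = 2672 + I*√22/3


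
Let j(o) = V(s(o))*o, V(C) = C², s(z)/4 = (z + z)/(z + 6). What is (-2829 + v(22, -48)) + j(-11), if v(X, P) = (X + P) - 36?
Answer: -157459/25 ≈ -6298.4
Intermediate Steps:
v(X, P) = -36 + P + X (v(X, P) = (P + X) - 36 = -36 + P + X)
s(z) = 8*z/(6 + z) (s(z) = 4*((z + z)/(z + 6)) = 4*((2*z)/(6 + z)) = 4*(2*z/(6 + z)) = 8*z/(6 + z))
j(o) = 64*o³/(6 + o)² (j(o) = (8*o/(6 + o))²*o = (64*o²/(6 + o)²)*o = 64*o³/(6 + o)²)
(-2829 + v(22, -48)) + j(-11) = (-2829 + (-36 - 48 + 22)) + 64*(-11)³/(6 - 11)² = (-2829 - 62) + 64*(-1331)/(-5)² = -2891 + 64*(-1331)*(1/25) = -2891 - 85184/25 = -157459/25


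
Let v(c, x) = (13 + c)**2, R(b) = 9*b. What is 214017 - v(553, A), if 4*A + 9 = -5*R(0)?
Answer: -106339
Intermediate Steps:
A = -9/4 (A = -9/4 + (-45*0)/4 = -9/4 + (-5*0)/4 = -9/4 + (1/4)*0 = -9/4 + 0 = -9/4 ≈ -2.2500)
214017 - v(553, A) = 214017 - (13 + 553)**2 = 214017 - 1*566**2 = 214017 - 1*320356 = 214017 - 320356 = -106339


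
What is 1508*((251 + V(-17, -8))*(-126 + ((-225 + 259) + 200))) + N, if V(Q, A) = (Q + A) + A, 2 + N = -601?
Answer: 35503749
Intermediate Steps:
N = -603 (N = -2 - 601 = -603)
V(Q, A) = Q + 2*A (V(Q, A) = (A + Q) + A = Q + 2*A)
1508*((251 + V(-17, -8))*(-126 + ((-225 + 259) + 200))) + N = 1508*((251 + (-17 + 2*(-8)))*(-126 + ((-225 + 259) + 200))) - 603 = 1508*((251 + (-17 - 16))*(-126 + (34 + 200))) - 603 = 1508*((251 - 33)*(-126 + 234)) - 603 = 1508*(218*108) - 603 = 1508*23544 - 603 = 35504352 - 603 = 35503749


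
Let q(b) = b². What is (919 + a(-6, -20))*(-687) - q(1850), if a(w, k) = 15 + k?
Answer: -4050418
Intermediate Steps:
(919 + a(-6, -20))*(-687) - q(1850) = (919 + (15 - 20))*(-687) - 1*1850² = (919 - 5)*(-687) - 1*3422500 = 914*(-687) - 3422500 = -627918 - 3422500 = -4050418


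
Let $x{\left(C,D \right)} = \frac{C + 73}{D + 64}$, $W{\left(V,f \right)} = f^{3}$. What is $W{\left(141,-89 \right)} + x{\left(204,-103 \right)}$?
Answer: $- \frac{27494068}{39} \approx -7.0498 \cdot 10^{5}$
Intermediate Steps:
$x{\left(C,D \right)} = \frac{73 + C}{64 + D}$
$W{\left(141,-89 \right)} + x{\left(204,-103 \right)} = \left(-89\right)^{3} + \frac{73 + 204}{64 - 103} = -704969 + \frac{1}{-39} \cdot 277 = -704969 - \frac{277}{39} = - \frac{27494068}{39}$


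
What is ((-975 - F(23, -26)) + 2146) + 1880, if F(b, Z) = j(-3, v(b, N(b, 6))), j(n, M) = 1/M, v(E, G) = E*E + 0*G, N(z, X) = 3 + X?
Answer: 1613978/529 ≈ 3051.0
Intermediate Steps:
v(E, G) = E² (v(E, G) = E² + 0 = E²)
j(n, M) = 1/M
F(b, Z) = b⁻² (F(b, Z) = 1/(b²) = b⁻²)
((-975 - F(23, -26)) + 2146) + 1880 = ((-975 - 1/23²) + 2146) + 1880 = ((-975 - 1*1/529) + 2146) + 1880 = ((-975 - 1/529) + 2146) + 1880 = (-515776/529 + 2146) + 1880 = 619458/529 + 1880 = 1613978/529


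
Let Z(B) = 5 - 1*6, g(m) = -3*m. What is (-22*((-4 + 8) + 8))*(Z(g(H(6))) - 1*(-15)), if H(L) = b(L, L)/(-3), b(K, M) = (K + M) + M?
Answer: -3696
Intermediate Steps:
b(K, M) = K + 2*M
H(L) = -L (H(L) = (L + 2*L)/(-3) = (3*L)*(-⅓) = -L)
Z(B) = -1 (Z(B) = 5 - 6 = -1)
(-22*((-4 + 8) + 8))*(Z(g(H(6))) - 1*(-15)) = (-22*((-4 + 8) + 8))*(-1 - 1*(-15)) = (-22*(4 + 8))*(-1 + 15) = -22*12*14 = -264*14 = -3696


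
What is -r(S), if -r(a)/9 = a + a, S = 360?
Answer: 6480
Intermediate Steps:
r(a) = -18*a (r(a) = -9*(a + a) = -18*a)
-r(S) = -(-18)*360 = -1*(-6480) = 6480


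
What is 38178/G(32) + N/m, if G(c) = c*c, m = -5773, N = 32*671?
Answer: 99207133/2955776 ≈ 33.564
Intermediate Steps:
N = 21472
G(c) = c²
38178/G(32) + N/m = 38178/(32²) + 21472/(-5773) = 38178/1024 + 21472*(-1/5773) = 38178*(1/1024) - 21472/5773 = 19089/512 - 21472/5773 = 99207133/2955776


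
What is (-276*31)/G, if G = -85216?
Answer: 2139/21304 ≈ 0.10040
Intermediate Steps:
(-276*31)/G = -276*31/(-85216) = -8556*(-1/85216) = 2139/21304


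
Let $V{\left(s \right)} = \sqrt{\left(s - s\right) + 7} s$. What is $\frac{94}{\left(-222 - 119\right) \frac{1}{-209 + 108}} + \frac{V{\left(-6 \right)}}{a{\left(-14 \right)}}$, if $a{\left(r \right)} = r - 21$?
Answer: $\frac{9494}{341} + \frac{6 \sqrt{7}}{35} \approx 28.295$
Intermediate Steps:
$V{\left(s \right)} = s \sqrt{7}$ ($V{\left(s \right)} = \sqrt{0 + 7} s = \sqrt{7} s = s \sqrt{7}$)
$a{\left(r \right)} = -21 + r$
$\frac{94}{\left(-222 - 119\right) \frac{1}{-209 + 108}} + \frac{V{\left(-6 \right)}}{a{\left(-14 \right)}} = \frac{94}{\left(-222 - 119\right) \frac{1}{-209 + 108}} + \frac{\left(-6\right) \sqrt{7}}{-21 - 14} = \frac{94}{\left(-341\right) \frac{1}{-101}} + \frac{\left(-6\right) \sqrt{7}}{-35} = \frac{94}{\left(-341\right) \left(- \frac{1}{101}\right)} + - 6 \sqrt{7} \left(- \frac{1}{35}\right) = \frac{94}{\frac{341}{101}} + \frac{6 \sqrt{7}}{35} = 94 \cdot \frac{101}{341} + \frac{6 \sqrt{7}}{35} = \frac{9494}{341} + \frac{6 \sqrt{7}}{35}$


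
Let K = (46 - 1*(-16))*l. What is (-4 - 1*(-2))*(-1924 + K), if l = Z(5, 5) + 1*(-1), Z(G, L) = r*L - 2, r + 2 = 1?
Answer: 4840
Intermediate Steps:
r = -1 (r = -2 + 1 = -1)
Z(G, L) = -2 - L (Z(G, L) = -L - 2 = -2 - L)
l = -8 (l = (-2 - 1*5) + 1*(-1) = (-2 - 5) - 1 = -7 - 1 = -8)
K = -496 (K = (46 - 1*(-16))*(-8) = (46 + 16)*(-8) = 62*(-8) = -496)
(-4 - 1*(-2))*(-1924 + K) = (-4 - 1*(-2))*(-1924 - 496) = (-4 + 2)*(-2420) = -2*(-2420) = 4840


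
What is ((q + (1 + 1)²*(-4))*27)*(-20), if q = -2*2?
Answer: 10800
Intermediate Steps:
q = -4
((q + (1 + 1)²*(-4))*27)*(-20) = ((-4 + (1 + 1)²*(-4))*27)*(-20) = ((-4 + 2²*(-4))*27)*(-20) = ((-4 + 4*(-4))*27)*(-20) = ((-4 - 16)*27)*(-20) = -20*27*(-20) = -540*(-20) = 10800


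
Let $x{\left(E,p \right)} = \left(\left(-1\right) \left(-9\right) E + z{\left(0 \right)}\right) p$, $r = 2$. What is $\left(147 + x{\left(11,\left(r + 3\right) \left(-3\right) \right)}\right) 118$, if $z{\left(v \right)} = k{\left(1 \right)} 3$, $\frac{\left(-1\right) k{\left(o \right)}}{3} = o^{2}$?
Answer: $-141954$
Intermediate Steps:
$k{\left(o \right)} = - 3 o^{2}$
$z{\left(v \right)} = -9$ ($z{\left(v \right)} = - 3 \cdot 1^{2} \cdot 3 = \left(-3\right) 1 \cdot 3 = \left(-3\right) 3 = -9$)
$x{\left(E,p \right)} = p \left(-9 + 9 E\right)$ ($x{\left(E,p \right)} = \left(\left(-1\right) \left(-9\right) E - 9\right) p = \left(9 E - 9\right) p = \left(-9 + 9 E\right) p = p \left(-9 + 9 E\right)$)
$\left(147 + x{\left(11,\left(r + 3\right) \left(-3\right) \right)}\right) 118 = \left(147 + 9 \left(2 + 3\right) \left(-3\right) \left(-1 + 11\right)\right) 118 = \left(147 + 9 \cdot 5 \left(-3\right) 10\right) 118 = \left(147 + 9 \left(-15\right) 10\right) 118 = \left(147 - 1350\right) 118 = \left(-1203\right) 118 = -141954$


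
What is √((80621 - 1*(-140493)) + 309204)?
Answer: √530318 ≈ 728.23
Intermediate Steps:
√((80621 - 1*(-140493)) + 309204) = √((80621 + 140493) + 309204) = √(221114 + 309204) = √530318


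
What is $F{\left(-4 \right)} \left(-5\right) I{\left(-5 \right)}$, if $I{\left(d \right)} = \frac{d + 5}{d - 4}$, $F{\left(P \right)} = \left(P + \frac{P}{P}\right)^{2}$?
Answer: $0$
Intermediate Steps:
$F{\left(P \right)} = \left(1 + P\right)^{2}$ ($F{\left(P \right)} = \left(P + 1\right)^{2} = \left(1 + P\right)^{2}$)
$I{\left(d \right)} = \frac{5 + d}{-4 + d}$
$F{\left(-4 \right)} \left(-5\right) I{\left(-5 \right)} = \left(1 - 4\right)^{2} \left(-5\right) \frac{5 - 5}{-4 - 5} = \left(-3\right)^{2} \left(-5\right) \frac{1}{-9} \cdot 0 = 9 \left(-5\right) \left(\left(- \frac{1}{9}\right) 0\right) = \left(-45\right) 0 = 0$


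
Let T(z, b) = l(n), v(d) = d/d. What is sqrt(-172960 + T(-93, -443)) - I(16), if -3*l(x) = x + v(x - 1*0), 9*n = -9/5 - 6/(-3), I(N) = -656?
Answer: 656 + I*sqrt(350244690)/45 ≈ 656.0 + 415.88*I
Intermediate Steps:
v(d) = 1
n = 1/45 (n = (-9/5 - 6/(-3))/9 = (-9*1/5 - 6*(-1/3))/9 = (-9/5 + 2)/9 = (1/9)*(1/5) = 1/45 ≈ 0.022222)
l(x) = -1/3 - x/3 (l(x) = -(x + 1)/3 = -(1 + x)/3 = -1/3 - x/3)
T(z, b) = -46/135 (T(z, b) = -1/3 - 1/3*1/45 = -1/3 - 1/135 = -46/135)
sqrt(-172960 + T(-93, -443)) - I(16) = sqrt(-172960 - 46/135) - 1*(-656) = sqrt(-23349646/135) + 656 = I*sqrt(350244690)/45 + 656 = 656 + I*sqrt(350244690)/45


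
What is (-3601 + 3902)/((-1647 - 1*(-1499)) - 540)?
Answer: -7/16 ≈ -0.43750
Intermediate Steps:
(-3601 + 3902)/((-1647 - 1*(-1499)) - 540) = 301/((-1647 + 1499) - 540) = 301/(-148 - 540) = 301/(-688) = 301*(-1/688) = -7/16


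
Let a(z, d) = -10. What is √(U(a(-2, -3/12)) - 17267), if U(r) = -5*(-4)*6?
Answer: I*√17147 ≈ 130.95*I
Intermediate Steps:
U(r) = 120 (U(r) = 20*6 = 120)
√(U(a(-2, -3/12)) - 17267) = √(120 - 17267) = √(-17147) = I*√17147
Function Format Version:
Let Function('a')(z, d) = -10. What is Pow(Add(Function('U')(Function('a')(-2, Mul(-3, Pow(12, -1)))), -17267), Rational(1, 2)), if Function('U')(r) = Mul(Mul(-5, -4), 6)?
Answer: Mul(I, Pow(17147, Rational(1, 2))) ≈ Mul(130.95, I)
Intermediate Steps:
Function('U')(r) = 120 (Function('U')(r) = Mul(20, 6) = 120)
Pow(Add(Function('U')(Function('a')(-2, Mul(-3, Pow(12, -1)))), -17267), Rational(1, 2)) = Pow(Add(120, -17267), Rational(1, 2)) = Pow(-17147, Rational(1, 2)) = Mul(I, Pow(17147, Rational(1, 2)))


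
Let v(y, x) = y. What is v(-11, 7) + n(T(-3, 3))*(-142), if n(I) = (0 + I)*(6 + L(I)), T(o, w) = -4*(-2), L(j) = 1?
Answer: -7963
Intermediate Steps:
T(o, w) = 8
n(I) = 7*I (n(I) = (0 + I)*(6 + 1) = I*7 = 7*I)
v(-11, 7) + n(T(-3, 3))*(-142) = -11 + (7*8)*(-142) = -11 + 56*(-142) = -11 - 7952 = -7963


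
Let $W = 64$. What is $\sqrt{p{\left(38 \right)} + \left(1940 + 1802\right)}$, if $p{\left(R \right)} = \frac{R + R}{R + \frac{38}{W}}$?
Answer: $\frac{\sqrt{15818270}}{65} \approx 61.188$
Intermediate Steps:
$p{\left(R \right)} = \frac{2 R}{\frac{19}{32} + R}$ ($p{\left(R \right)} = \frac{R + R}{R + \frac{38}{64}} = \frac{2 R}{R + 38 \cdot \frac{1}{64}} = \frac{2 R}{R + \frac{19}{32}} = \frac{2 R}{\frac{19}{32} + R}$)
$\sqrt{p{\left(38 \right)} + \left(1940 + 1802\right)} = \sqrt{64 \cdot 38 \frac{1}{19 + 32 \cdot 38} + \left(1940 + 1802\right)} = \sqrt{64 \cdot 38 \frac{1}{19 + 1216} + 3742} = \sqrt{64 \cdot 38 \cdot \frac{1}{1235} + 3742} = \sqrt{\frac{128}{65} + 3742} = \sqrt{\frac{243358}{65}} = \frac{\sqrt{15818270}}{65}$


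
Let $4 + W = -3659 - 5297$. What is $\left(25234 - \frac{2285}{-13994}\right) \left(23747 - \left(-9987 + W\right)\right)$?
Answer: $\frac{7538199528707}{6997} \approx 1.0773 \cdot 10^{9}$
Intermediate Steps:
$W = -8960$ ($W = -4 - 8956 = -8960$)
$\left(25234 - \frac{2285}{-13994}\right) \left(23747 - \left(-9987 + W\right)\right) = \left(25234 - \frac{2285}{-13994}\right) \left(23747 + \left(9987 - -8960\right)\right) = \left(25234 - - \frac{2285}{13994}\right) \left(23747 + \left(9987 + 8960\right)\right) = \left(25234 + \frac{2285}{13994}\right) \left(23747 + 18947\right) = \frac{353126881}{13994} \cdot 42694 = \frac{7538199528707}{6997}$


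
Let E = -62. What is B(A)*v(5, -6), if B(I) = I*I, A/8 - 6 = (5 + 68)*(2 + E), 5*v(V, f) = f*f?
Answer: 44079842304/5 ≈ 8.8160e+9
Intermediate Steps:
v(V, f) = f²/5 (v(V, f) = (f*f)/5 = f²/5)
A = -34992 (A = 48 + 8*((5 + 68)*(2 - 62)) = 48 + 8*(73*(-60)) = 48 + 8*(-4380) = 48 - 35040 = -34992)
B(I) = I²
B(A)*v(5, -6) = (-34992)²*((⅕)*(-6)²) = 1224440064*((⅕)*36) = 1224440064*(36/5) = 44079842304/5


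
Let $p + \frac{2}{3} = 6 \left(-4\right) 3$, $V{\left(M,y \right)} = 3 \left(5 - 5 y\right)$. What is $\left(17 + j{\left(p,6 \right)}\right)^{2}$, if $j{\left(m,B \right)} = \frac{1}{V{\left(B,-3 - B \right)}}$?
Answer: $\frac{6507601}{22500} \approx 289.23$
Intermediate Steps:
$V{\left(M,y \right)} = 15 - 15 y$
$p = - \frac{218}{3}$ ($p = - \frac{2}{3} + 6 \left(-4\right) 3 = - \frac{2}{3} - 72 = - \frac{218}{3} \approx -72.667$)
$j{\left(m,B \right)} = \frac{1}{60 + 15 B}$ ($j{\left(m,B \right)} = \frac{1}{15 - 15 \left(-3 - B\right)} = \frac{1}{15 + \left(45 + 15 B\right)} = \frac{1}{60 + 15 B}$)
$\left(17 + j{\left(p,6 \right)}\right)^{2} = \left(17 + \frac{1}{15 \left(4 + 6\right)}\right)^{2} = \left(17 + \frac{1}{15 \cdot 10}\right)^{2} = \left(17 + \frac{1}{15} \cdot \frac{1}{10}\right)^{2} = \left(17 + \frac{1}{150}\right)^{2} = \left(\frac{2551}{150}\right)^{2} = \frac{6507601}{22500}$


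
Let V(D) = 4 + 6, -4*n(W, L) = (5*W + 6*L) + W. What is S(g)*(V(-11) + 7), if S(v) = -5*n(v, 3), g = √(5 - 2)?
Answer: 765/2 + 255*√3/2 ≈ 603.34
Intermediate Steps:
n(W, L) = -3*L/2 - 3*W/2 (n(W, L) = -((5*W + 6*L) + W)/4 = -(6*L + 6*W)/4 = -3*L/2 - 3*W/2)
g = √3 ≈ 1.7320
S(v) = 45/2 + 15*v/2 (S(v) = -5*(-3/2*3 - 3*v/2) = -5*(-9/2 - 3*v/2) = 45/2 + 15*v/2)
V(D) = 10
S(g)*(V(-11) + 7) = (45/2 + 15*√3/2)*(10 + 7) = (45/2 + 15*√3/2)*17 = 765/2 + 255*√3/2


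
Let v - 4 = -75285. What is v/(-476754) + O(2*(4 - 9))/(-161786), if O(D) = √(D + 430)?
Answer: 75281/476754 - √105/80893 ≈ 0.15778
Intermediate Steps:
v = -75281 (v = 4 - 75285 = -75281)
O(D) = √(430 + D)
v/(-476754) + O(2*(4 - 9))/(-161786) = -75281/(-476754) + √(430 + 2*(4 - 9))/(-161786) = -75281*(-1/476754) + √(430 + 2*(-5))*(-1/161786) = 75281/476754 + √(430 - 10)*(-1/161786) = 75281/476754 + √420*(-1/161786) = 75281/476754 + (2*√105)*(-1/161786) = 75281/476754 - √105/80893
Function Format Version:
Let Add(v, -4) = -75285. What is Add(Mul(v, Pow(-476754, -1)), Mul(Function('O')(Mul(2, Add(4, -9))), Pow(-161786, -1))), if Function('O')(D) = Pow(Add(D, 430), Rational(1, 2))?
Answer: Add(Rational(75281, 476754), Mul(Rational(-1, 80893), Pow(105, Rational(1, 2)))) ≈ 0.15778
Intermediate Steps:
v = -75281 (v = Add(4, -75285) = -75281)
Function('O')(D) = Pow(Add(430, D), Rational(1, 2))
Add(Mul(v, Pow(-476754, -1)), Mul(Function('O')(Mul(2, Add(4, -9))), Pow(-161786, -1))) = Add(Mul(-75281, Pow(-476754, -1)), Mul(Pow(Add(430, Mul(2, Add(4, -9))), Rational(1, 2)), Pow(-161786, -1))) = Add(Mul(-75281, Rational(-1, 476754)), Mul(Pow(Add(430, Mul(2, -5)), Rational(1, 2)), Rational(-1, 161786))) = Add(Rational(75281, 476754), Mul(Pow(Add(430, -10), Rational(1, 2)), Rational(-1, 161786))) = Add(Rational(75281, 476754), Mul(Pow(420, Rational(1, 2)), Rational(-1, 161786))) = Add(Rational(75281, 476754), Mul(Mul(2, Pow(105, Rational(1, 2))), Rational(-1, 161786))) = Add(Rational(75281, 476754), Mul(Rational(-1, 80893), Pow(105, Rational(1, 2))))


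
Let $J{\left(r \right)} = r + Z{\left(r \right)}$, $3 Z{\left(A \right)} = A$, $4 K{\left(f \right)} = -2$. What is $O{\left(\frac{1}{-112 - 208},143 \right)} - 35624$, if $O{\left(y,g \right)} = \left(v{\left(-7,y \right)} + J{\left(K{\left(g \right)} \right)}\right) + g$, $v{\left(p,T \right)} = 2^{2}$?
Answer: $- \frac{106433}{3} \approx -35478.0$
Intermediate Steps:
$K{\left(f \right)} = - \frac{1}{2}$ ($K{\left(f \right)} = \frac{1}{4} \left(-2\right) = - \frac{1}{2}$)
$Z{\left(A \right)} = \frac{A}{3}$
$J{\left(r \right)} = \frac{4 r}{3}$ ($J{\left(r \right)} = r + \frac{r}{3} = \frac{4 r}{3}$)
$v{\left(p,T \right)} = 4$
$O{\left(y,g \right)} = \frac{10}{3} + g$ ($O{\left(y,g \right)} = \left(4 + \frac{4}{3} \left(- \frac{1}{2}\right)\right) + g = \left(4 - \frac{2}{3}\right) + g = \frac{10}{3} + g$)
$O{\left(\frac{1}{-112 - 208},143 \right)} - 35624 = \left(\frac{10}{3} + 143\right) - 35624 = \frac{439}{3} - 35624 = - \frac{106433}{3}$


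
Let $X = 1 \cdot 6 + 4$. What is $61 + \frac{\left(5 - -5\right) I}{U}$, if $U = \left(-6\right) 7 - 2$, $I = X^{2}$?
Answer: $\frac{421}{11} \approx 38.273$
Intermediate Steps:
$X = 10$ ($X = 6 + 4 = 10$)
$I = 100$ ($I = 10^{2} = 100$)
$U = -44$ ($U = -42 - 2 = -44$)
$61 + \frac{\left(5 - -5\right) I}{U} = 61 + \frac{\left(5 - -5\right) 100}{-44} = 61 - \frac{\left(5 + 5\right) 100}{44} = 61 - \frac{10 \cdot 100}{44} = 61 - \frac{250}{11} = \frac{421}{11}$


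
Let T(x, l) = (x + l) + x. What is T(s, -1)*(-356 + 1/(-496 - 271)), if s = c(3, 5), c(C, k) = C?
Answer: -1365265/767 ≈ -1780.0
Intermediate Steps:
s = 3
T(x, l) = l + 2*x (T(x, l) = (l + x) + x = l + 2*x)
T(s, -1)*(-356 + 1/(-496 - 271)) = (-1 + 2*3)*(-356 + 1/(-496 - 271)) = (-1 + 6)*(-356 + 1/(-767)) = 5*(-356 - 1/767) = 5*(-273053/767) = -1365265/767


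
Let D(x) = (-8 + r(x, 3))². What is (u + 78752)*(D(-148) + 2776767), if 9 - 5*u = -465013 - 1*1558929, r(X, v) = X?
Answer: 6772257535233/5 ≈ 1.3545e+12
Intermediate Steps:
u = 2023951/5 (u = 9/5 - (-465013 - 1*1558929)/5 = 9/5 - (-465013 - 1558929)/5 = 9/5 - ⅕*(-2023942) = 9/5 + 2023942/5 = 2023951/5 ≈ 4.0479e+5)
D(x) = (-8 + x)²
(u + 78752)*(D(-148) + 2776767) = (2023951/5 + 78752)*((-8 - 148)² + 2776767) = 2417711*((-156)² + 2776767)/5 = 2417711*(24336 + 2776767)/5 = (2417711/5)*2801103 = 6772257535233/5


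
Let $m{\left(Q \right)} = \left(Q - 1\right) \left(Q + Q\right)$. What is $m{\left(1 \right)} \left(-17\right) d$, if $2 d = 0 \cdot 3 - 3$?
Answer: $0$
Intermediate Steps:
$m{\left(Q \right)} = 2 Q \left(-1 + Q\right)$ ($m{\left(Q \right)} = \left(-1 + Q\right) 2 Q = 2 Q \left(-1 + Q\right)$)
$d = - \frac{3}{2}$ ($d = \frac{0 \cdot 3 - 3}{2} = \frac{0 - 3}{2} = \frac{1}{2} \left(-3\right) = - \frac{3}{2} \approx -1.5$)
$m{\left(1 \right)} \left(-17\right) d = 2 \cdot 1 \left(-1 + 1\right) \left(-17\right) \left(- \frac{3}{2}\right) = 2 \cdot 1 \cdot 0 \left(-17\right) \left(- \frac{3}{2}\right) = 0 \left(-17\right) \left(- \frac{3}{2}\right) = 0 \left(- \frac{3}{2}\right) = 0$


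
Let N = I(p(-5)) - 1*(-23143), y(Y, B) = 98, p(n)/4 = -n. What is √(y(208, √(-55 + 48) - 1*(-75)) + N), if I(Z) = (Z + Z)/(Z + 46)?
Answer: √25310109/33 ≈ 152.45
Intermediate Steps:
p(n) = -4*n (p(n) = 4*(-n) = -4*n)
I(Z) = 2*Z/(46 + Z) (I(Z) = (2*Z)/(46 + Z) = 2*Z/(46 + Z))
N = 763739/33 (N = 2*(-4*(-5))/(46 - 4*(-5)) - 1*(-23143) = 2*20/(46 + 20) + 23143 = 2*20/66 + 23143 = 2*20*(1/66) + 23143 = 20/33 + 23143 = 763739/33 ≈ 23144.)
√(y(208, √(-55 + 48) - 1*(-75)) + N) = √(98 + 763739/33) = √(766973/33) = √25310109/33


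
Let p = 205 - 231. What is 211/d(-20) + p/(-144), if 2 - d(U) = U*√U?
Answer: 11203/48024 - 2110*I*√5/2001 ≈ 0.23328 - 2.3579*I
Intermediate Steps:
d(U) = 2 - U^(3/2) (d(U) = 2 - U*√U = 2 - U^(3/2))
p = -26
211/d(-20) + p/(-144) = 211/(2 - (-20)^(3/2)) - 26/(-144) = 211/(2 - (-40)*I*√5) - 26*(-1/144) = 211/(2 + 40*I*√5) + 13/72 = 13/72 + 211/(2 + 40*I*√5)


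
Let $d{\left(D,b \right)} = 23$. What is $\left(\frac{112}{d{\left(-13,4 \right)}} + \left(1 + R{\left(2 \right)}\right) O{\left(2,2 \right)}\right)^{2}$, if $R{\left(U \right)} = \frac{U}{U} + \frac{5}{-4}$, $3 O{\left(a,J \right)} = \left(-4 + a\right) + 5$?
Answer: $\frac{267289}{8464} \approx 31.579$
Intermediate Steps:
$O{\left(a,J \right)} = \frac{1}{3} + \frac{a}{3}$ ($O{\left(a,J \right)} = \frac{\left(-4 + a\right) + 5}{3} = \frac{1 + a}{3} = \frac{1}{3} + \frac{a}{3}$)
$R{\left(U \right)} = - \frac{1}{4}$ ($R{\left(U \right)} = 1 + 5 \left(- \frac{1}{4}\right) = 1 - \frac{5}{4} = - \frac{1}{4}$)
$\left(\frac{112}{d{\left(-13,4 \right)}} + \left(1 + R{\left(2 \right)}\right) O{\left(2,2 \right)}\right)^{2} = \left(\frac{112}{23} + \left(1 - \frac{1}{4}\right) \left(\frac{1}{3} + \frac{1}{3} \cdot 2\right)\right)^{2} = \left(112 \cdot \frac{1}{23} + \frac{3 \left(\frac{1}{3} + \frac{2}{3}\right)}{4}\right)^{2} = \left(\frac{112}{23} + \frac{3}{4} \cdot 1\right)^{2} = \left(\frac{112}{23} + \frac{3}{4}\right)^{2} = \left(\frac{517}{92}\right)^{2} = \frac{267289}{8464}$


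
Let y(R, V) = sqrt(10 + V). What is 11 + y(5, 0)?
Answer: 11 + sqrt(10) ≈ 14.162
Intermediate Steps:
11 + y(5, 0) = 11 + sqrt(10 + 0) = 11 + sqrt(10)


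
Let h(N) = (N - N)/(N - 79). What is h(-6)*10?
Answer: 0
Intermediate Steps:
h(N) = 0 (h(N) = 0/(-79 + N) = 0)
h(-6)*10 = 0*10 = 0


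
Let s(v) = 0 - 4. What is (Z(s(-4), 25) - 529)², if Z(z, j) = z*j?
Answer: 395641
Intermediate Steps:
s(v) = -4
Z(z, j) = j*z
(Z(s(-4), 25) - 529)² = (25*(-4) - 529)² = (-100 - 529)² = (-629)² = 395641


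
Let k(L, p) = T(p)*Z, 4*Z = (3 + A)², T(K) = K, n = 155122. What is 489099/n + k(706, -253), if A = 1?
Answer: -156494365/155122 ≈ -1008.8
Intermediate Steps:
Z = 4 (Z = (3 + 1)²/4 = (¼)*4² = (¼)*16 = 4)
k(L, p) = 4*p (k(L, p) = p*4 = 4*p)
489099/n + k(706, -253) = 489099/155122 + 4*(-253) = 489099*(1/155122) - 1012 = 489099/155122 - 1012 = -156494365/155122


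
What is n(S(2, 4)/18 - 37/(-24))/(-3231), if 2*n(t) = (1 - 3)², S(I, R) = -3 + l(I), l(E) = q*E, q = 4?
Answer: -2/3231 ≈ -0.00061900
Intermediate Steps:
l(E) = 4*E
S(I, R) = -3 + 4*I
n(t) = 2 (n(t) = (1 - 3)²/2 = (½)*(-2)² = (½)*4 = 2)
n(S(2, 4)/18 - 37/(-24))/(-3231) = 2/(-3231) = 2*(-1/3231) = -2/3231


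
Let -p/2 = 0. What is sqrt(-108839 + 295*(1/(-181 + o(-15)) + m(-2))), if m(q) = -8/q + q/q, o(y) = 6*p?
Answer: I*sqrt(3517405399)/181 ≈ 327.67*I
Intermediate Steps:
p = 0 (p = -2*0 = 0)
o(y) = 0 (o(y) = 6*0 = 0)
m(q) = 1 - 8/q (m(q) = -8/q + 1 = 1 - 8/q)
sqrt(-108839 + 295*(1/(-181 + o(-15)) + m(-2))) = sqrt(-108839 + 295*(1/(-181 + 0) + (-8 - 2)/(-2))) = sqrt(-108839 + 295*(1/(-181) - 1/2*(-10))) = sqrt(-108839 + 295*(-1/181 + 5)) = sqrt(-108839 + 295*(904/181)) = sqrt(-108839 + 266680/181) = sqrt(-19433179/181) = I*sqrt(3517405399)/181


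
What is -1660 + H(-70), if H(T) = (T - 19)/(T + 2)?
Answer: -112791/68 ≈ -1658.7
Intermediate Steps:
H(T) = (-19 + T)/(2 + T)
-1660 + H(-70) = -1660 + (-19 - 70)/(2 - 70) = -1660 - 89/(-68) = -1660 - 1/68*(-89) = -1660 + 89/68 = -112791/68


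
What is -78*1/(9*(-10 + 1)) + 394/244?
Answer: 8491/3294 ≈ 2.5777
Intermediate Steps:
-78*1/(9*(-10 + 1)) + 394/244 = -78/(9*(-9)) + 394*(1/244) = -78/(-81) + 197/122 = -78*(-1/81) + 197/122 = 26/27 + 197/122 = 8491/3294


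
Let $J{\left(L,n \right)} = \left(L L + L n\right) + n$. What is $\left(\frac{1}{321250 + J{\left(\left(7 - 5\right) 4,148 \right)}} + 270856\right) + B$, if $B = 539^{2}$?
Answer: $\frac{181126043543}{322646} \approx 5.6138 \cdot 10^{5}$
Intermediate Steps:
$J{\left(L,n \right)} = n + L^{2} + L n$ ($J{\left(L,n \right)} = \left(L^{2} + L n\right) + n = n + L^{2} + L n$)
$B = 290521$
$\left(\frac{1}{321250 + J{\left(\left(7 - 5\right) 4,148 \right)}} + 270856\right) + B = \left(\frac{1}{321250 + \left(148 + \left(\left(7 - 5\right) 4\right)^{2} + \left(7 - 5\right) 4 \cdot 148\right)} + 270856\right) + 290521 = \left(\frac{1}{321250 + \left(148 + \left(2 \cdot 4\right)^{2} + 2 \cdot 4 \cdot 148\right)} + 270856\right) + 290521 = \left(\frac{1}{321250 + \left(148 + 8^{2} + 8 \cdot 148\right)} + 270856\right) + 290521 = \left(\frac{1}{321250 + \left(148 + 64 + 1184\right)} + 270856\right) + 290521 = \left(\frac{1}{321250 + 1396} + 270856\right) + 290521 = \left(\frac{1}{322646} + 270856\right) + 290521 = \frac{87390604977}{322646} + 290521 = \frac{181126043543}{322646}$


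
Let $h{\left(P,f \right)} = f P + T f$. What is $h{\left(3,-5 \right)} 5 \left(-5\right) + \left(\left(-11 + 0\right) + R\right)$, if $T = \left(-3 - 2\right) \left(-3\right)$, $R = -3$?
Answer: $2236$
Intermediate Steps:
$T = 15$ ($T = \left(-5\right) \left(-3\right) = 15$)
$h{\left(P,f \right)} = 15 f + P f$ ($h{\left(P,f \right)} = f P + 15 f = P f + 15 f = 15 f + P f$)
$h{\left(3,-5 \right)} 5 \left(-5\right) + \left(\left(-11 + 0\right) + R\right) = - 5 \left(15 + 3\right) 5 \left(-5\right) + \left(\left(-11 + 0\right) - 3\right) = \left(-5\right) 18 \left(-25\right) - 14 = \left(-90\right) \left(-25\right) - 14 = 2250 - 14 = 2236$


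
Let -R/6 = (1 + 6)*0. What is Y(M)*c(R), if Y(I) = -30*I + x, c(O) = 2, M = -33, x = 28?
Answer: 2036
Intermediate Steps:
R = 0 (R = -6*(1 + 6)*0 = -42*0 = -6*0 = 0)
Y(I) = 28 - 30*I (Y(I) = -30*I + 28 = 28 - 30*I)
Y(M)*c(R) = (28 - 30*(-33))*2 = (28 + 990)*2 = 1018*2 = 2036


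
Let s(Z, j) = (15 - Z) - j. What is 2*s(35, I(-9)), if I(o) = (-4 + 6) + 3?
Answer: -50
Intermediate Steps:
I(o) = 5 (I(o) = 2 + 3 = 5)
s(Z, j) = 15 - Z - j
2*s(35, I(-9)) = 2*(15 - 1*35 - 1*5) = 2*(15 - 35 - 5) = 2*(-25) = -50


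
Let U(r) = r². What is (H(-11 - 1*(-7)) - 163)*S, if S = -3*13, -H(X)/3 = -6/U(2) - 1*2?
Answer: 11895/2 ≈ 5947.5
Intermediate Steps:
H(X) = 21/2 (H(X) = -3*(-6/(2²) - 1*2) = -3*(-6/4 - 2) = -3*(-6*¼ - 2) = -3*(-3/2 - 2) = -3*(-7/2) = 21/2)
S = -39
(H(-11 - 1*(-7)) - 163)*S = (21/2 - 163)*(-39) = -305/2*(-39) = 11895/2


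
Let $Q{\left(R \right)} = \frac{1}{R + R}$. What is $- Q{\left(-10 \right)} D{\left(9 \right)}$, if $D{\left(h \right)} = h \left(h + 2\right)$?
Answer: $\frac{99}{20} \approx 4.95$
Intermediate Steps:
$D{\left(h \right)} = h \left(2 + h\right)$
$Q{\left(R \right)} = \frac{1}{2 R}$
$- Q{\left(-10 \right)} D{\left(9 \right)} = - \frac{1}{2 \left(-10\right)} 9 \left(2 + 9\right) = - \frac{1}{2} \left(- \frac{1}{10}\right) 9 \cdot 11 = - \frac{\left(-1\right) 99}{20} = \left(-1\right) \left(- \frac{99}{20}\right) = \frac{99}{20}$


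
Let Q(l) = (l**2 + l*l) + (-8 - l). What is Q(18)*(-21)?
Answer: -13062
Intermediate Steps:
Q(l) = -8 - l + 2*l**2 (Q(l) = (l**2 + l**2) + (-8 - l) = 2*l**2 + (-8 - l) = -8 - l + 2*l**2)
Q(18)*(-21) = (-8 - 1*18 + 2*18**2)*(-21) = (-8 - 18 + 2*324)*(-21) = (-8 - 18 + 648)*(-21) = 622*(-21) = -13062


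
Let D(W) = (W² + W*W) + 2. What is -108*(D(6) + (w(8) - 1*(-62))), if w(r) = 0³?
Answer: -14688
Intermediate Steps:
w(r) = 0
D(W) = 2 + 2*W² (D(W) = (W² + W²) + 2 = 2*W² + 2 = 2 + 2*W²)
-108*(D(6) + (w(8) - 1*(-62))) = -108*((2 + 2*6²) + (0 - 1*(-62))) = -108*((2 + 2*36) + (0 + 62)) = -108*((2 + 72) + 62) = -108*(74 + 62) = -108*136 = -14688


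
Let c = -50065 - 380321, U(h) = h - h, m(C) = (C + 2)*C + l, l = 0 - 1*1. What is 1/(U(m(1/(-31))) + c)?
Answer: -1/430386 ≈ -2.3235e-6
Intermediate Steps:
l = -1 (l = 0 - 1 = -1)
m(C) = -1 + C*(2 + C) (m(C) = (C + 2)*C - 1 = (2 + C)*C - 1 = C*(2 + C) - 1 = -1 + C*(2 + C))
U(h) = 0
c = -430386
1/(U(m(1/(-31))) + c) = 1/(0 - 430386) = 1/(-430386) = -1/430386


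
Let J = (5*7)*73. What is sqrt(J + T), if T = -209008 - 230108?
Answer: I*sqrt(436561) ≈ 660.73*I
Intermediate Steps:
T = -439116
J = 2555 (J = 35*73 = 2555)
sqrt(J + T) = sqrt(2555 - 439116) = sqrt(-436561) = I*sqrt(436561)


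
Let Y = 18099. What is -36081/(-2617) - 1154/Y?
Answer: 650010001/47365083 ≈ 13.723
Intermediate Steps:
-36081/(-2617) - 1154/Y = -36081/(-2617) - 1154/18099 = -36081*(-1/2617) - 1154*1/18099 = 36081/2617 - 1154/18099 = 650010001/47365083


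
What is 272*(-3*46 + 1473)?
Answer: 363120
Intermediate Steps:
272*(-3*46 + 1473) = 272*(-138 + 1473) = 272*1335 = 363120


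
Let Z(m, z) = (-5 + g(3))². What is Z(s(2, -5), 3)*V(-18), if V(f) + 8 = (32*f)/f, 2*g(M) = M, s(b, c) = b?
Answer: 294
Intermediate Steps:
g(M) = M/2
V(f) = 24 (V(f) = -8 + (32*f)/f = -8 + 32 = 24)
Z(m, z) = 49/4 (Z(m, z) = (-5 + (½)*3)² = (-5 + 3/2)² = (-7/2)² = 49/4)
Z(s(2, -5), 3)*V(-18) = (49/4)*24 = 294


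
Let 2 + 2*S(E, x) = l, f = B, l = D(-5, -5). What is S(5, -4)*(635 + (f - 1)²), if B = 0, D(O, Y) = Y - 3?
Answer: -3180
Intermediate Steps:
D(O, Y) = -3 + Y
l = -8 (l = -3 - 5 = -8)
f = 0
S(E, x) = -5 (S(E, x) = -1 + (½)*(-8) = -1 - 4 = -5)
S(5, -4)*(635 + (f - 1)²) = -5*(635 + (0 - 1)²) = -5*(635 + (-1)²) = -5*(635 + 1) = -5*636 = -3180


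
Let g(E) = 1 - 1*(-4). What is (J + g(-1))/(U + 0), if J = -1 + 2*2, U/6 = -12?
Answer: -⅑ ≈ -0.11111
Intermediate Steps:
U = -72 (U = 6*(-12) = -72)
g(E) = 5 (g(E) = 1 + 4 = 5)
J = 3 (J = -1 + 4 = 3)
(J + g(-1))/(U + 0) = (3 + 5)/(-72 + 0) = 8/(-72) = -1/72*8 = -⅑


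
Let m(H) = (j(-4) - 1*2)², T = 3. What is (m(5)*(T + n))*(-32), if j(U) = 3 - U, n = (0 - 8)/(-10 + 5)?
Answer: -3680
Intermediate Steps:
n = 8/5 (n = -8/(-5) = -8*(-⅕) = 8/5 ≈ 1.6000)
m(H) = 25 (m(H) = ((3 - 1*(-4)) - 1*2)² = ((3 + 4) - 2)² = (7 - 2)² = 5² = 25)
(m(5)*(T + n))*(-32) = (25*(3 + 8/5))*(-32) = (25*(23/5))*(-32) = 115*(-32) = -3680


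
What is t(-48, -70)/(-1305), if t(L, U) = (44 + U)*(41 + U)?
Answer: -26/45 ≈ -0.57778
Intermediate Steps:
t(L, U) = (41 + U)*(44 + U)
t(-48, -70)/(-1305) = (1804 + (-70)**2 + 85*(-70))/(-1305) = (1804 + 4900 - 5950)*(-1/1305) = 754*(-1/1305) = -26/45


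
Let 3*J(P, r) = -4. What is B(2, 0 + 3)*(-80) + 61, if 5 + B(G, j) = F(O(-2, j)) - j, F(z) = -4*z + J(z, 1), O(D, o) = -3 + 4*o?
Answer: 11063/3 ≈ 3687.7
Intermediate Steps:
J(P, r) = -4/3 (J(P, r) = (1/3)*(-4) = -4/3)
F(z) = -4/3 - 4*z (F(z) = -4*z - 4/3 = -4/3 - 4*z)
B(G, j) = 17/3 - 17*j (B(G, j) = -5 + ((-4/3 - 4*(-3 + 4*j)) - j) = -5 + ((-4/3 + (12 - 16*j)) - j) = -5 + ((32/3 - 16*j) - j) = -5 + (32/3 - 17*j) = 17/3 - 17*j)
B(2, 0 + 3)*(-80) + 61 = (17/3 - 17*(0 + 3))*(-80) + 61 = (17/3 - 17*3)*(-80) + 61 = (17/3 - 51)*(-80) + 61 = -136/3*(-80) + 61 = 10880/3 + 61 = 11063/3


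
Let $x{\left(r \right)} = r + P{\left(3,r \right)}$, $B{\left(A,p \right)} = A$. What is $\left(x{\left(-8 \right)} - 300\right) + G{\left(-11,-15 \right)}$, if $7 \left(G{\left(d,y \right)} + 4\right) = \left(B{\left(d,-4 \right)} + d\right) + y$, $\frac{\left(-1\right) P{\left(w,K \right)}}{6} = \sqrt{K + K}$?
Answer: $- \frac{2221}{7} - 24 i \approx -317.29 - 24.0 i$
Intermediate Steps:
$P{\left(w,K \right)} = - 6 \sqrt{2} \sqrt{K}$ ($P{\left(w,K \right)} = - 6 \sqrt{K + K} = - 6 \sqrt{2 K} = - 6 \sqrt{2} \sqrt{K}$)
$G{\left(d,y \right)} = -4 + \frac{y}{7} + \frac{2 d}{7}$ ($G{\left(d,y \right)} = -4 + \frac{\left(d + d\right) + y}{7} = -4 + \frac{2 d + y}{7} = -4 + \frac{y + 2 d}{7} = -4 + \left(\frac{y}{7} + \frac{2 d}{7}\right) = -4 + \frac{y}{7} + \frac{2 d}{7}$)
$x{\left(r \right)} = r - 6 \sqrt{2} \sqrt{r}$
$\left(x{\left(-8 \right)} - 300\right) + G{\left(-11,-15 \right)} = \left(\left(-8 - 6 \sqrt{2} \sqrt{-8}\right) - 300\right) + \left(-4 + \frac{1}{7} \left(-15\right) + \frac{2}{7} \left(-11\right)\right) = \left(\left(-8 - 6 \sqrt{2} \cdot 2 i \sqrt{2}\right) - 300\right) - \frac{65}{7} = \left(\left(-8 - 24 i\right) - 300\right) - \frac{65}{7} = \left(-308 - 24 i\right) - \frac{65}{7} = - \frac{2221}{7} - 24 i$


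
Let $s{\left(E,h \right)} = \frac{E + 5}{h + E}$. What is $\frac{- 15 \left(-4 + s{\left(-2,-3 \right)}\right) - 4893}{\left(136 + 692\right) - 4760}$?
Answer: $\frac{1206}{983} \approx 1.2269$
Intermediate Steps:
$s{\left(E,h \right)} = \frac{5 + E}{E + h}$
$\frac{- 15 \left(-4 + s{\left(-2,-3 \right)}\right) - 4893}{\left(136 + 692\right) - 4760} = \frac{- 15 \left(-4 + \frac{5 - 2}{-2 - 3}\right) - 4893}{\left(136 + 692\right) - 4760} = \frac{- 15 \left(-4 + \frac{1}{-5} \cdot 3\right) - 4893}{828 - 4760} = \frac{- 15 \left(-4 - \frac{3}{5}\right) - 4893}{-3932} = \left(- 15 \left(-4 - \frac{3}{5}\right) - 4893\right) \left(- \frac{1}{3932}\right) = \left(\left(-15\right) \left(- \frac{23}{5}\right) - 4893\right) \left(- \frac{1}{3932}\right) = \left(69 - 4893\right) \left(- \frac{1}{3932}\right) = \left(-4824\right) \left(- \frac{1}{3932}\right) = \frac{1206}{983}$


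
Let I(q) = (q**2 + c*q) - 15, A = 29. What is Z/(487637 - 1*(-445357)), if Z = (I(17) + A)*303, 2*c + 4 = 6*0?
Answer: 27169/310998 ≈ 0.087361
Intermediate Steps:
c = -2 (c = -2 + (6*0)/2 = -2 + (1/2)*0 = -2 + 0 = -2)
I(q) = -15 + q**2 - 2*q (I(q) = (q**2 - 2*q) - 15 = -15 + q**2 - 2*q)
Z = 81507 (Z = ((-15 + 17**2 - 2*17) + 29)*303 = ((-15 + 289 - 34) + 29)*303 = (240 + 29)*303 = 269*303 = 81507)
Z/(487637 - 1*(-445357)) = 81507/(487637 - 1*(-445357)) = 81507/(487637 + 445357) = 81507/932994 = 81507*(1/932994) = 27169/310998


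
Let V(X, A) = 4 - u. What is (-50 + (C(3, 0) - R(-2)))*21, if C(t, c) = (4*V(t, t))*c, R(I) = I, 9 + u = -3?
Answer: -1008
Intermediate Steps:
u = -12 (u = -9 - 3 = -12)
V(X, A) = 16 (V(X, A) = 4 - 1*(-12) = 4 + 12 = 16)
C(t, c) = 64*c (C(t, c) = (4*16)*c = 64*c)
(-50 + (C(3, 0) - R(-2)))*21 = (-50 + (64*0 - 1*(-2)))*21 = (-50 + (0 + 2))*21 = (-50 + 2)*21 = -48*21 = -1008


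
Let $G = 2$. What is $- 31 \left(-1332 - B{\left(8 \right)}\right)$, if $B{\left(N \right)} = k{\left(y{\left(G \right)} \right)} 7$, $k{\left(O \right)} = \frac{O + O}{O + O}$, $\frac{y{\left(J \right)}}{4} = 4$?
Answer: $41509$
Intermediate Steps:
$y{\left(J \right)} = 16$ ($y{\left(J \right)} = 4 \cdot 4 = 16$)
$k{\left(O \right)} = 1$ ($k{\left(O \right)} = \frac{2 O}{2 O} = 2 O \frac{1}{2 O} = 1$)
$B{\left(N \right)} = 7$ ($B{\left(N \right)} = 1 \cdot 7 = 7$)
$- 31 \left(-1332 - B{\left(8 \right)}\right) = - 31 \left(-1332 - 7\right) = \left(-31\right) \left(-1339\right) = 41509$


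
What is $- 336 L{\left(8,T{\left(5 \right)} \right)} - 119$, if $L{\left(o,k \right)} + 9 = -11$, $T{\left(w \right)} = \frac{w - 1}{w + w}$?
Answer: $6601$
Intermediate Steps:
$T{\left(w \right)} = \frac{-1 + w}{2 w}$
$L{\left(o,k \right)} = -20$ ($L{\left(o,k \right)} = -9 - 11 = -20$)
$- 336 L{\left(8,T{\left(5 \right)} \right)} - 119 = \left(-336\right) \left(-20\right) - 119 = 6720 - 119 = 6601$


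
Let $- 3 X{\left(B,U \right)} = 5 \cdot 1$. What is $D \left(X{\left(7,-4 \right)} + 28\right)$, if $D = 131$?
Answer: $\frac{10349}{3} \approx 3449.7$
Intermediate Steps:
$X{\left(B,U \right)} = - \frac{5}{3}$ ($X{\left(B,U \right)} = - \frac{5 \cdot 1}{3} = \left(- \frac{1}{3}\right) 5 = - \frac{5}{3}$)
$D \left(X{\left(7,-4 \right)} + 28\right) = 131 \left(- \frac{5}{3} + 28\right) = 131 \cdot \frac{79}{3} = \frac{10349}{3}$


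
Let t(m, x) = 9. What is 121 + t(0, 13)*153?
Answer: 1498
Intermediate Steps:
121 + t(0, 13)*153 = 121 + 9*153 = 121 + 1377 = 1498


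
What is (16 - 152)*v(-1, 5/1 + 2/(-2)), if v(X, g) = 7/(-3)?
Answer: 952/3 ≈ 317.33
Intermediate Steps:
v(X, g) = -7/3 (v(X, g) = 7*(-1/3) = -7/3)
(16 - 152)*v(-1, 5/1 + 2/(-2)) = (16 - 152)*(-7/3) = -136*(-7/3) = 952/3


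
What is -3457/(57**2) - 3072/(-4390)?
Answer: -2597651/7131555 ≈ -0.36425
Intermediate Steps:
-3457/(57**2) - 3072/(-4390) = -3457/3249 - 3072*(-1/4390) = -3457*1/3249 + 1536/2195 = -3457/3249 + 1536/2195 = -2597651/7131555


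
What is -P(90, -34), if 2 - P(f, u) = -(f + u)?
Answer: -58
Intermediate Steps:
P(f, u) = 2 + f + u (P(f, u) = 2 - (-1)*(f + u) = 2 - (-f - u) = 2 + (f + u) = 2 + f + u)
-P(90, -34) = -(2 + 90 - 34) = -1*58 = -58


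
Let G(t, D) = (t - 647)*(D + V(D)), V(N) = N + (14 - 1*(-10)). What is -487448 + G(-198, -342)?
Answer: 70252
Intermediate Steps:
V(N) = 24 + N (V(N) = N + (14 + 10) = N + 24 = 24 + N)
G(t, D) = (-647 + t)*(24 + 2*D) (G(t, D) = (t - 647)*(D + (24 + D)) = (-647 + t)*(24 + 2*D))
-487448 + G(-198, -342) = -487448 + (-15528 - 1294*(-342) - 342*(-198) - 198*(24 - 342)) = -487448 + (-15528 + 442548 + 67716 - 198*(-318)) = -487448 + (-15528 + 442548 + 67716 + 62964) = -487448 + 557700 = 70252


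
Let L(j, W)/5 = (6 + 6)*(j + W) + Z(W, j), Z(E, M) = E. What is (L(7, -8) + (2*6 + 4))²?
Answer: 7056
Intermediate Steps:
L(j, W) = 60*j + 65*W (L(j, W) = 5*((6 + 6)*(j + W) + W) = 5*(12*(W + j) + W) = 5*((12*W + 12*j) + W) = 5*(12*j + 13*W) = 60*j + 65*W)
(L(7, -8) + (2*6 + 4))² = ((60*7 + 65*(-8)) + (2*6 + 4))² = ((420 - 520) + (12 + 4))² = (-100 + 16)² = (-84)² = 7056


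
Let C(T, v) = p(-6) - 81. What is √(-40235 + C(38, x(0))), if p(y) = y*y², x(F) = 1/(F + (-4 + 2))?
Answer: 2*I*√10133 ≈ 201.33*I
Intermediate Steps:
x(F) = 1/(-2 + F) (x(F) = 1/(F - 2) = 1/(-2 + F))
p(y) = y³
C(T, v) = -297 (C(T, v) = (-6)³ - 81 = -216 - 81 = -297)
√(-40235 + C(38, x(0))) = √(-40235 - 297) = √(-40532) = 2*I*√10133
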